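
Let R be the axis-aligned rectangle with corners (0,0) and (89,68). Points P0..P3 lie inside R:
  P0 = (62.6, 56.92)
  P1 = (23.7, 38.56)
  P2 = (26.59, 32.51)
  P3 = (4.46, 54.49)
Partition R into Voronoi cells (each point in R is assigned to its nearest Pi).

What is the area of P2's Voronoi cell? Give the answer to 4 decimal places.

Area of P2's cell: 2201.6961

1. box [0,89]×[0,68]: [(0, 0) (89, 0) (89, 68) (0, 68)]
2. ⊥bis P2·P0 via (44.595,44.715): [(0, 0) (74.9058, 0) (28.8109, 68) (0, 68)]  |A|=3526.3676
3. ⊥bis P2·P1 via (25.145,35.535): [(0, 23.5236) (0, 0) (74.9058, 0) (44.5382, 44.7988)]  |A|=2201.6961
4. ⊥bis P2·P3 via (15.525,43.5): [(0, 23.5236) (0, 0) (74.9058, 0) (44.5382, 44.7988)]  |A|=2201.6961
5. canonical 4-gon: [(0, 23.5236) (0, 0) (74.9058, 0) (44.5382, 44.7988)]
6. shoelace: 2201.6961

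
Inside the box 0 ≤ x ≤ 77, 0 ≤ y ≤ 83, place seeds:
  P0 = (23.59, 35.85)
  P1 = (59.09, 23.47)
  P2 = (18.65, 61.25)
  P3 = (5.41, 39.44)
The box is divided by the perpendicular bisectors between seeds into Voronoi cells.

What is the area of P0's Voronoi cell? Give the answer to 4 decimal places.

1. box [0,77]×[0,83]: [(0, 0) (77, 0) (77, 83) (0, 83)]
2. ⊥bis P0·P1 via (41.34,29.66): [(0, 0) (30.9966, 0) (59.9414, 83) (0, 83)]  |A|=3773.9263
3. ⊥bis P0·P2 via (21.12,48.55): [(0, 44.4424) (0, 0) (30.9966, 0) (49.8781, 54.1431)]  |A|=1947.4763
4. ⊥bis P0·P3 via (14.5,37.645): [(16.475, 47.6466) (7.0663, 0) (30.9966, 0) (49.8781, 54.1431)]  |A|=1413.0402
5. canonical 4-gon: [(16.475, 47.6466) (7.0663, 0) (30.9966, 0) (49.8781, 54.1431)]
6. shoelace: 1413.0402

Area of P0's cell: 1413.0402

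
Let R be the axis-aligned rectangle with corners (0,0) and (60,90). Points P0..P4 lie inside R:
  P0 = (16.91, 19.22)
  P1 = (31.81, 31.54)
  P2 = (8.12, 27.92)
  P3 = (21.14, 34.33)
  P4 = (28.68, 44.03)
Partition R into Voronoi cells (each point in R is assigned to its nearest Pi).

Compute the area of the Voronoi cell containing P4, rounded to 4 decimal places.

Area of P4's cell: 2745.1459

1. box [0,60]×[0,90]: [(0, 0) (60, 0) (60, 90) (0, 90)]
2. ⊥bis P4·P0 via (22.795,31.625): [(0, 42.4391) (60, 13.9747) (60, 90) (0, 90)]  |A|=3707.5855
3. ⊥bis P4·P1 via (30.245,37.785): [(0, 42.4391) (16.8736, 34.4341) (60, 45.2416) (60, 90) (0, 90)]  |A|=3033.3722
4. ⊥bis P4·P2 via (18.4,35.975): [(0, 59.4576) (19.1587, 35.0068) (60, 45.2416) (60, 90) (0, 90)]  |A|=2856.3694
5. ⊥bis P4·P3 via (24.91,39.18): [(0, 59.4576) (1.8331, 57.1182) (27.5677, 37.1141) (60, 45.2416) (60, 90) (0, 90)]  |A|=2745.1459
6. canonical 6-gon: [(0, 59.4576) (1.8331, 57.1182) (27.5677, 37.1141) (60, 45.2416) (60, 90) (0, 90)]
7. shoelace: 2745.1459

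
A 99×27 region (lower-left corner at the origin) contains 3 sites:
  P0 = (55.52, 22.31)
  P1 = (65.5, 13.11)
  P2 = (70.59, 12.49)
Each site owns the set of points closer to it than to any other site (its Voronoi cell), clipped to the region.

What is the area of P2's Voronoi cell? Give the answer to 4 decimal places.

Area of P2's cell: 833.4828

1. box [0,99]×[0,27]: [(0, 0) (99, 0) (99, 27) (0, 27)]
2. ⊥bis P2·P0 via (63.055,17.4): [(51.7167, 0) (99, 0) (99, 27) (69.3106, 27)]  |A|=1039.1312
3. ⊥bis P2·P1 via (68.045,12.8): [(66.4859, 0) (99, 0) (99, 27) (69.7747, 27)]  |A|=833.4828
4. canonical 4-gon: [(66.4859, 0) (99, 0) (99, 27) (69.7747, 27)]
5. shoelace: 833.4828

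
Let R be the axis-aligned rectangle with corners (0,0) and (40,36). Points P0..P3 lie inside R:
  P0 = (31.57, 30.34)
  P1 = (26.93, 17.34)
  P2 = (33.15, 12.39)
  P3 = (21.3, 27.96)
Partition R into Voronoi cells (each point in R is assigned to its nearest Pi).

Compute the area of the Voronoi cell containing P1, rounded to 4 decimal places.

Area of P1's cell: 468.2484

1. box [0,40]×[0,36]: [(0, 0) (40, 0) (40, 36) (0, 36)]
2. ⊥bis P1·P0 via (29.25,23.84): [(0, 34.28) (0, 0) (40, 0) (40, 20.0031)]  |A|=1085.6615
3. ⊥bis P1·P2 via (30.04,14.865): [(35.4277, 21.635) (0, 34.28) (0, 0) (18.2101, 0)]  |A|=804.2196
4. ⊥bis P1·P3 via (24.115,22.65): [(35.4277, 21.635) (27.5227, 24.4565) (0, 9.8659) (0, 0) (18.2101, 0)]  |A|=468.2484
5. canonical 5-gon: [(35.4277, 21.635) (27.5227, 24.4565) (0, 9.8659) (0, 0) (18.2101, 0)]
6. shoelace: 468.2484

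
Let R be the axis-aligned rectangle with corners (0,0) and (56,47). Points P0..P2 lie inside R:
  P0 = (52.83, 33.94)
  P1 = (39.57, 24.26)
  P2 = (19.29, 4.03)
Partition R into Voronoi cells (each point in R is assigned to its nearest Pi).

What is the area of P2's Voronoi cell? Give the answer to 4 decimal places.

1. box [0,56]×[0,47]: [(0, 0) (56, 0) (56, 47) (0, 47)]
2. ⊥bis P2·P0 via (36.06,18.985): [(0, 0) (52.9903, 0) (11.077, 47) (0, 47)]  |A|=1505.5817
3. ⊥bis P2·P1 via (29.43,14.145): [(0, 43.6477) (0, 0) (43.5401, 0)]  |A|=950.214
4. canonical 3-gon: [(0, 43.6477) (0, 0) (43.5401, 0)]
5. shoelace: 950.214

Area of P2's cell: 950.2140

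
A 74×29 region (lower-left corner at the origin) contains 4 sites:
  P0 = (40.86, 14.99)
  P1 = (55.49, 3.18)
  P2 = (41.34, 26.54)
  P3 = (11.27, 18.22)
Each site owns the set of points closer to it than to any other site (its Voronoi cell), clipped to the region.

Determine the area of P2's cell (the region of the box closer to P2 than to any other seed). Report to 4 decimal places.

1. box [0,74]×[0,29]: [(0, 0) (74, 0) (74, 29) (0, 29)]
2. ⊥bis P2·P0 via (41.1,20.765): [(0, 22.4731) (74, 19.3977) (74, 29) (0, 29)]  |A|=596.7812
3. ⊥bis P2·P1 via (48.415,14.86): [(0, 22.4731) (57.0679, 20.1014) (71.7585, 29) (0, 29)]  |A|=505.5149
4. ⊥bis P2·P3 via (26.305,22.38): [(26.5849, 21.3682) (57.0679, 20.1014) (71.7585, 29) (24.4733, 29)]  |A|=325.3681
5. canonical 4-gon: [(26.5849, 21.3682) (57.0679, 20.1014) (71.7585, 29) (24.4733, 29)]
6. shoelace: 325.3681

Area of P2's cell: 325.3681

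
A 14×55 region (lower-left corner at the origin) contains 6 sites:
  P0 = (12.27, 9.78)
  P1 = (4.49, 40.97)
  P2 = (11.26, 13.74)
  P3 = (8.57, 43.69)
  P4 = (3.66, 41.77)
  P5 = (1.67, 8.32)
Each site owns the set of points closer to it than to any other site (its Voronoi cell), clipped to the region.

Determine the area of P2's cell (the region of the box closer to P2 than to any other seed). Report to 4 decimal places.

Area of P2's cell: 185.8770

1. box [0,14]×[0,55]: [(0, 0) (14, 0) (14, 55) (0, 55)]
2. ⊥bis P2·P0 via (11.765,11.76): [(0, 8.7593) (14, 12.33) (14, 55) (0, 55)]  |A|=622.3744
3. ⊥bis P2·P1 via (7.875,27.355): [(0, 25.3971) (0, 8.7593) (14, 12.33) (14, 28.8778)]  |A|=232.2988
4. ⊥bis P2·P3 via (9.915,28.715): [(0, 25.3971) (0, 8.7593) (14, 12.33) (14, 28.8778)]  |A|=232.2988
5. ⊥bis P2·P4 via (7.46,27.755): [(0, 25.3971) (0, 8.7593) (14, 12.33) (14, 28.8778)]  |A|=232.2988
6. ⊥bis P2·P5 via (6.465,11.03): [(0, 25.3971) (0, 22.469) (6.7721, 10.4866) (14, 12.33) (14, 28.8778)]  |A|=185.877
7. canonical 5-gon: [(0, 25.3971) (0, 22.469) (6.7721, 10.4866) (14, 12.33) (14, 28.8778)]
8. shoelace: 185.877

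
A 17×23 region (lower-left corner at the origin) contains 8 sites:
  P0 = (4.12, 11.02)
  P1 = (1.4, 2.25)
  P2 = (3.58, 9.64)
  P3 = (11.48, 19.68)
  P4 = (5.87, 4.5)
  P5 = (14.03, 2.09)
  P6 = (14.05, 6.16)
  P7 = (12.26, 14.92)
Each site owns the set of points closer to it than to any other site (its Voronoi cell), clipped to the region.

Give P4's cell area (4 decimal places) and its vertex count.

1. box [0,17]×[0,23]: [(0, 0) (17, 0) (17, 23) (0, 23)]
2. ⊥bis P4·P0 via (4.995,7.76): [(0, 6.4193) (0, 0) (17, 0) (17, 10.9822)]  |A|=147.9129
3. ⊥bis P4·P1 via (3.635,3.375): [(1.8524, 6.9165) (5.3338, 0) (17, 0) (17, 10.9822)]  |A|=123.5217
4. ⊥bis P4·P2 via (4.725,7.07): [(8.2115, 8.6233) (2.3155, 5.9965) (5.3338, 0) (17, 0) (17, 10.9822)]  |A|=120.2013
5. ⊥bis P4·P3 via (8.675,12.09): [(13.9139, 10.1539) (8.2115, 8.6233) (2.3155, 5.9965) (5.3338, 0) (17, 0) (17, 9.0134)]  |A|=117.1633
6. ⊥bis P4·P5 via (9.95,3.295): [(11.8089, 9.5889) (8.2115, 8.6233) (2.3155, 5.9965) (5.3338, 0) (8.9768, 0)]  |A|=53.2297
7. ⊥bis P4·P6 via (9.96,5.33): [(10.2007, 4.1439) (9.2359, 8.8983) (8.2115, 8.6233) (2.3155, 5.9965) (5.3338, 0) (8.9768, 0)]  |A|=46.78
8. ⊥bis P4·P7 via (9.065,9.71): [(10.2007, 4.1439) (9.2359, 8.8983) (8.2115, 8.6233) (2.3155, 5.9965) (5.3338, 0) (8.9768, 0)]  |A|=46.78
9. canonical 6-gon: [(10.2007, 4.1439) (9.2359, 8.8983) (8.2115, 8.6233) (2.3155, 5.9965) (5.3338, 0) (8.9768, 0)]
10. shoelace: 46.78

Area of P4's cell: 46.7800 (6 vertices)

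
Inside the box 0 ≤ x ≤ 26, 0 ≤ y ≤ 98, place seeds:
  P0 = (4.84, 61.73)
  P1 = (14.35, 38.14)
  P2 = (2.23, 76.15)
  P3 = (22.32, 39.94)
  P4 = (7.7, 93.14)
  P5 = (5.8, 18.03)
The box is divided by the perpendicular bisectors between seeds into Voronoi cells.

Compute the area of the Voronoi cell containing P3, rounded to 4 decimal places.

Area of P3's cell: 266.4379

1. box [0,26]×[0,98]: [(0, 0) (26, 0) (26, 98) (0, 98)]
2. ⊥bis P3·P0 via (13.58,50.835): [(0, 39.9411) (0, 0) (26, 0) (26, 60.7984)]  |A|=1309.6128
3. ⊥bis P3·P1 via (18.335,39.04): [(15.3504, 52.2552) (26, 5.1011) (26, 60.7984)]  |A|=296.5773
4. ⊥bis P3·P2 via (12.275,58.045): [(15.3504, 52.2552) (26, 5.1011) (26, 60.7984)]  |A|=296.5773
5. ⊥bis P3·P4 via (15.01,66.54): [(15.3504, 52.2552) (26, 5.1011) (26, 60.7984)]  |A|=296.5773
6. ⊥bis P3·P5 via (14.06,28.985): [(15.3504, 52.2552) (21.9493, 23.0365) (26, 19.9823) (26, 60.7984)]  |A|=266.4379
7. canonical 4-gon: [(15.3504, 52.2552) (21.9493, 23.0365) (26, 19.9823) (26, 60.7984)]
8. shoelace: 266.4379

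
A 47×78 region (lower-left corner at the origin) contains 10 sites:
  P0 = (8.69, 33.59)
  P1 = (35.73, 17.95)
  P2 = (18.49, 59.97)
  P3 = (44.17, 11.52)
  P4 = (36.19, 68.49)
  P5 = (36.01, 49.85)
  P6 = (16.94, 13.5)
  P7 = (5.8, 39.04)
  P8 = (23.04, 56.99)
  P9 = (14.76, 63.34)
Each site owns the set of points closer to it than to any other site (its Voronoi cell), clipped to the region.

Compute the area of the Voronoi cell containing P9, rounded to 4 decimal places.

Area of P9's cell: 464.7655

1. box [0,47]×[0,78]: [(0, 0) (47, 0) (47, 78) (0, 78)]
2. ⊥bis P9·P0 via (11.725,48.465): [(0, 50.8573) (47, 41.2677) (47, 78) (0, 78)]  |A|=1501.0623
3. ⊥bis P9·P1 via (25.245,40.645): [(0, 50.8573) (32.8445, 44.1559) (47, 50.6957) (47, 78) (0, 78)]  |A|=1434.333
4. ⊥bis P9·P2 via (16.625,61.655): [(0, 50.8573) (5.8002, 49.6739) (31.3925, 78) (0, 78)]  |A|=523.3305
5. ⊥bis P9·P3 via (29.465,37.43): [(0, 50.8573) (5.8002, 49.6739) (31.3925, 78) (0, 78)]  |A|=523.3305
6. ⊥bis P9·P4 via (25.475,65.915): [(0, 50.8573) (5.8002, 49.6739) (24.4242, 70.2874) (22.5708, 78) (0, 78)]  |A|=489.3113
7. ⊥bis P9·P5 via (25.385,56.595): [(0, 50.8573) (5.8002, 49.6739) (24.4242, 70.2874) (22.5708, 78) (0, 78)]  |A|=489.3113
8. ⊥bis P9·P6 via (15.85,38.42): [(0, 50.8573) (5.8002, 49.6739) (24.4242, 70.2874) (22.5708, 78) (0, 78)]  |A|=489.3113
9. ⊥bis P9·P7 via (10.28,51.19): [(0, 54.9805) (7.9472, 52.0502) (24.4242, 70.2874) (22.5708, 78) (0, 78)]  |A|=464.7655
10. ⊥bis P9·P8 via (18.9,60.165): [(0, 54.9805) (7.9472, 52.0502) (24.4242, 70.2874) (22.5708, 78) (0, 78)]  |A|=464.7655
11. canonical 5-gon: [(0, 54.9805) (7.9472, 52.0502) (24.4242, 70.2874) (22.5708, 78) (0, 78)]
12. shoelace: 464.7655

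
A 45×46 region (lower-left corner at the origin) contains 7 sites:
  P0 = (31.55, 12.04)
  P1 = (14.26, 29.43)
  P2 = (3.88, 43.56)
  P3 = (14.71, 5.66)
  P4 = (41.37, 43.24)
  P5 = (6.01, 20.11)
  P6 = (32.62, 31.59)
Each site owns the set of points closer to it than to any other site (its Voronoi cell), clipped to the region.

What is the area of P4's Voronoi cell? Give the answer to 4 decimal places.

Area of P4's cell: 141.8519

1. box [0,45]×[0,46]: [(0, 0) (45, 0) (45, 46) (0, 46)]
2. ⊥bis P4·P0 via (36.46,27.64): [(0, 39.1156) (45, 24.9521) (45, 46) (0, 46)]  |A|=628.4781
3. ⊥bis P4·P1 via (27.815,36.335): [(31.4393, 29.2202) (45, 24.9521) (45, 46) (22.8916, 46)]  |A|=328.1991
4. ⊥bis P4·P2 via (22.625,43.4): [(31.4393, 29.2202) (45, 24.9521) (45, 46) (22.8916, 46)]  |A|=328.1991
5. ⊥bis P4·P3 via (28.04,24.45): [(31.4393, 29.2202) (45, 24.9521) (45, 46) (22.8916, 46)]  |A|=328.1991
6. ⊥bis P4·P5 via (23.69,31.675): [(31.4393, 29.2202) (45, 24.9521) (45, 46) (22.8916, 46)]  |A|=328.1991
7. ⊥bis P4·P6 via (36.995,37.415): [(45, 31.4027) (45, 46) (25.5647, 46)]  |A|=141.8519
8. canonical 3-gon: [(45, 31.4027) (45, 46) (25.5647, 46)]
9. shoelace: 141.8519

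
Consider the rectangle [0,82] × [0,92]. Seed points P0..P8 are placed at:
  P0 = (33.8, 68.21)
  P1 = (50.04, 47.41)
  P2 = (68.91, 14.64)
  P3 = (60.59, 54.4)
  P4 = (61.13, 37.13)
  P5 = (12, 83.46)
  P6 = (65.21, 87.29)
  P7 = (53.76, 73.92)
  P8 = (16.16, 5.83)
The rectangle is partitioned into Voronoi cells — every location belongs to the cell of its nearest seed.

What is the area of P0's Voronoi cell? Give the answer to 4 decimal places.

Area of P0's cell: 1129.2052

1. box [0,82]×[0,92]: [(0, 0) (82, 0) (82, 92) (0, 92)]
2. ⊥bis P0·P1 via (41.92,57.81): [(0, 25.0802) (82, 89.1032) (82, 92) (0, 92)]  |A|=2862.4812
3. ⊥bis P0·P2 via (51.355,41.425): [(0, 25.0802) (82, 89.1032) (82, 92) (0, 92)]  |A|=2862.4812
4. ⊥bis P0·P3 via (47.195,61.305): [(0, 25.0802) (47.733, 62.3486) (63.018, 92) (0, 92)]  |A|=2531.4276
5. ⊥bis P0·P4 via (47.465,52.67): [(0, 25.0802) (47.733, 62.3486) (63.018, 92) (0, 92)]  |A|=2531.4276
6. ⊥bis P0·P5 via (22.9,75.835): [(0, 43.0993) (0, 25.0802) (47.733, 62.3486) (63.018, 92) (34.2081, 92)]  |A|=1695.0273
7. ⊥bis P0·P6 via (49.505,77.75): [(0, 43.0993) (0, 25.0802) (47.733, 62.3486) (52.8411, 72.2579) (40.8488, 92) (34.2081, 92)]  |A|=1476.195
8. ⊥bis P0·P7 via (43.78,71.065): [(0, 43.0993) (0, 25.0802) (46.54, 61.4171) (37.7911, 92) (34.2081, 92)]  |A|=1298.7036
9. ⊥bis P0·P8 via (24.98,37.02): [(0.5751, 43.9213) (17.8682, 39.0311) (46.54, 61.4171) (37.7911, 92) (34.2081, 92)]  |A|=1129.2052
10. canonical 5-gon: [(0.5751, 43.9213) (17.8682, 39.0311) (46.54, 61.4171) (37.7911, 92) (34.2081, 92)]
11. shoelace: 1129.2052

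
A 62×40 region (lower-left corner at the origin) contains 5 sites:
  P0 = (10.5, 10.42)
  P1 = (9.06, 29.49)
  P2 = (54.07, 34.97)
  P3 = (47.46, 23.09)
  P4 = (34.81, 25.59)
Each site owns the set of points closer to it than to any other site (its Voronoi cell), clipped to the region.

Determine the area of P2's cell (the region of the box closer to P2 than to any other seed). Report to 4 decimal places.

1. box [0,62]×[0,40]: [(0, 0) (62, 0) (62, 40) (0, 40)]
2. ⊥bis P2·P0 via (32.285,22.695): [(45.0727, 0) (62, 0) (62, 40) (22.5343, 40)]  |A|=1127.8589
3. ⊥bis P2·P1 via (31.565,32.23): [(32.8474, 21.6969) (45.0727, 0) (62, 0) (62, 40) (30.619, 40)]  |A|=1053.8712
4. ⊥bis P2·P3 via (50.765,29.03): [(62, 22.7789) (62, 40) (31.0489, 40)]  |A|=266.5066
5. ⊥bis P2·P4 via (44.44,30.28): [(42.9241, 33.3927) (62, 22.7789) (62, 40) (39.7062, 40)]  |A|=237.9058
6. canonical 4-gon: [(42.9241, 33.3927) (62, 22.7789) (62, 40) (39.7062, 40)]
7. shoelace: 237.9058

Area of P2's cell: 237.9058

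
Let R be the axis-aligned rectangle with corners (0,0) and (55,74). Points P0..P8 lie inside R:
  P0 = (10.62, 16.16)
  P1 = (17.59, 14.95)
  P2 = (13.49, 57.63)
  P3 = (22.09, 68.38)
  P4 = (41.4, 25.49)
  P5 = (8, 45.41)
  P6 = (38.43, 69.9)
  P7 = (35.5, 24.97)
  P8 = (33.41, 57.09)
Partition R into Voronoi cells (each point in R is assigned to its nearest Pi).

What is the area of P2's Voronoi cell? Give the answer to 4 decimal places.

1. box [0,55]×[0,74]: [(0, 0) (55, 0) (55, 74) (0, 74)]
2. ⊥bis P2·P0 via (12.055,36.895): [(0, 37.7293) (55, 33.9229) (55, 74) (0, 74)]  |A|=2099.5643
3. ⊥bis P2·P1 via (15.54,36.29): [(0, 37.7293) (17.7413, 36.5015) (55, 40.0807) (55, 74) (0, 74)]  |A|=1984.8495
4. ⊥bis P2·P3 via (17.79,63.005): [(0, 37.7293) (17.7413, 36.5015) (47.3625, 39.347) (4.0463, 74) (0, 74)]  |A|=972.4698
5. ⊥bis P2·P4 via (27.445,41.56): [(0, 37.7293) (17.7413, 36.5015) (22.1022, 36.9204) (35.6691, 48.7017) (4.0463, 74) (0, 74)]  |A|=840.1307
6. ⊥bis P2·P5 via (10.745,51.52): [(0, 56.3473) (29.3099, 43.1795) (35.6691, 48.7017) (4.0463, 74) (0, 74)]  |A|=488.8058
7. ⊥bis P2·P6 via (25.96,63.765): [(0, 56.3473) (29.3099, 43.1795) (34.0588, 47.3034) (31.8792, 51.7336) (4.0463, 74) (0, 74)]  |A|=483.7149
8. ⊥bis P2·P7 via (24.495,41.3): [(0, 56.3473) (28.0943, 43.7256) (33.8956, 47.6352) (31.8792, 51.7336) (4.0463, 74) (0, 74)]  |A|=478.63
9. ⊥bis P2·P8 via (23.45,57.36): [(0, 56.3473) (23.1407, 45.9511) (23.4796, 58.4533) (4.0463, 74) (0, 74)]  |A|=385.1091
10. canonical 5-gon: [(0, 56.3473) (23.1407, 45.9511) (23.4796, 58.4533) (4.0463, 74) (0, 74)]
11. shoelace: 385.1091

Area of P2's cell: 385.1091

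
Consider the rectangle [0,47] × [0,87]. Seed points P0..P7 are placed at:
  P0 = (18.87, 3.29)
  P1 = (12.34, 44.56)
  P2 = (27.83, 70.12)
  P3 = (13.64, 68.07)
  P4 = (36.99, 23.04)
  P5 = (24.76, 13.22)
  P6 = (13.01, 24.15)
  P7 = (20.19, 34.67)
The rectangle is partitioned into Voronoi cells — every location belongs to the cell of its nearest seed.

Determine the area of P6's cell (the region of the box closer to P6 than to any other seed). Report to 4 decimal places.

Area of P6's cell: 403.8220

1. box [0,47]×[0,87]: [(0, 0) (47, 0) (47, 87) (0, 87)]
2. ⊥bis P6·P0 via (15.94,13.72): [(0, 9.2421) (47, 22.4454) (47, 87) (0, 87)]  |A|=3344.3434
3. ⊥bis P6·P1 via (12.675,34.355): [(0, 33.9389) (0, 9.2421) (47, 22.4454) (47, 35.4818)]  |A|=886.7299
4. ⊥bis P6·P2 via (20.42,47.135): [(0, 33.9389) (0, 9.2421) (47, 22.4454) (47, 35.4818)]  |A|=886.7299
5. ⊥bis P6·P3 via (13.325,46.11): [(0, 33.9389) (0, 9.2421) (47, 22.4454) (47, 35.4818)]  |A|=886.7299
6. ⊥bis P6·P4 via (25,23.595): [(25.5176, 34.7766) (0, 33.9389) (0, 9.2421) (24.6562, 16.1686)]  |A|=541.52
7. ⊥bis P6·P5 via (18.885,18.685): [(25.081, 25.3459) (25.5176, 34.7766) (0, 33.9389) (0, 9.2421) (13.6745, 13.0836)]  |A|=491.7836
8. ⊥bis P6·P7 via (16.6,29.41): [(24.1, 24.2912) (9.5071, 34.251) (0, 33.9389) (0, 9.2421) (13.6745, 13.0836)]  |A|=403.822
9. canonical 5-gon: [(24.1, 24.2912) (9.5071, 34.251) (0, 33.9389) (0, 9.2421) (13.6745, 13.0836)]
10. shoelace: 403.822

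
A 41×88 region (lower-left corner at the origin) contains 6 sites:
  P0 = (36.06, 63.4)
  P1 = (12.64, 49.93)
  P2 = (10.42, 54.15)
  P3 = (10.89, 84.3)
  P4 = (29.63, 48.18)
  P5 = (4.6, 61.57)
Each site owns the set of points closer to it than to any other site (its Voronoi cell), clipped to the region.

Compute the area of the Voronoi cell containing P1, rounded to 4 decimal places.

1. box [0,41]×[0,88]: [(0, 0) (41, 0) (41, 88) (0, 88)]
2. ⊥bis P1·P0 via (24.35,56.665): [(0, 0) (41, 0) (41, 27.716) (6.3277, 88) (0, 88)]  |A|=2562.9073
3. ⊥bis P1·P2 via (11.53,52.04): [(0, 45.9745) (0, 0) (41, 0) (41, 27.716) (23.4143, 58.2919)]  |A|=1976.9166
4. ⊥bis P1·P3 via (11.765,67.115): [(0, 45.9745) (0, 0) (41, 0) (41, 27.716) (23.4143, 58.2919)]  |A|=1976.9166
5. ⊥bis P1·P4 via (21.135,49.055): [(22.0103, 57.5534) (0, 45.9745) (0, 0) (16.0822, 0)]  |A|=968.7505
6. ⊥bis P1·P5 via (8.62,55.75): [(22.0103, 57.5534) (0, 45.9745) (0, 0) (16.0822, 0)]  |A|=968.7505
7. canonical 4-gon: [(22.0103, 57.5534) (0, 45.9745) (0, 0) (16.0822, 0)]
8. shoelace: 968.7505

Area of P1's cell: 968.7505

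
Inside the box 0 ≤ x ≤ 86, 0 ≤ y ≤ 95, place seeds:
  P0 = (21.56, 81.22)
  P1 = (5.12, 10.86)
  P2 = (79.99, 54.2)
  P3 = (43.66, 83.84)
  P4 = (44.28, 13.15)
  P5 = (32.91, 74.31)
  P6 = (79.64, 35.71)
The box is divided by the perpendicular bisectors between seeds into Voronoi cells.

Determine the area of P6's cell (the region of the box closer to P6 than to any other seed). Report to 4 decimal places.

1. box [0,86]×[0,95]: [(0, 0) (86, 0) (86, 95) (0, 95)]
2. ⊥bis P6·P0 via (50.6,58.465): [(4.7883, 0) (86, 0) (86, 95) (79.2279, 95)]  |A|=4179.2298
3. ⊥bis P6·P1 via (42.38,23.285): [(36.6046, 40.6041) (50.1448, 0) (86, 0) (86, 95) (79.2279, 95)]  |A|=3258.4009
4. ⊥bis P6·P2 via (79.815,44.955): [(40.5956, 45.6974) (36.6046, 40.6041) (50.1448, 0) (86, 0) (86, 44.8379)]  |A|=1952.6707
5. ⊥bis P6·P3 via (61.65,59.775): [(42.7637, 45.6564) (37.4522, 41.6857) (36.6046, 40.6041) (50.1448, 0) (86, 0) (86, 44.8379)]  |A|=1948.2575
6. ⊥bis P6·P4 via (61.96,24.43): [(48.4865, 45.548) (77.5466, 0) (86, 0) (86, 44.8379)]  |A|=1033.5322
7. ⊥bis P6·P5 via (56.275,55.01): [(48.4865, 45.548) (77.5466, 0) (86, 0) (86, 44.8379)]  |A|=1033.5322
8. canonical 4-gon: [(48.4865, 45.548) (77.5466, 0) (86, 0) (86, 44.8379)]
9. shoelace: 1033.5322

Area of P6's cell: 1033.5322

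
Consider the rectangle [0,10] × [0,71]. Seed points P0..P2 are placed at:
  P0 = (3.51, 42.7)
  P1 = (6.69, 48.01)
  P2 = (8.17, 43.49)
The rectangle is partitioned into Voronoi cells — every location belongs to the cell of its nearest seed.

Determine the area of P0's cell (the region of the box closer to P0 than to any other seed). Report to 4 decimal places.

Area of P0's cell: 400.4208

1. box [0,10]×[0,71]: [(0, 0) (10, 0) (10, 71) (0, 71)]
2. ⊥bis P0·P1 via (5.1,45.355): [(0, 48.4092) (0, 0) (10, 0) (10, 42.4205)]  |A|=454.1489
3. ⊥bis P0·P2 via (5.84,43.095): [(5.4972, 45.1171) (0, 48.4092) (0, 0) (10, 0) (10, 18.5563)]  |A|=400.4208
4. canonical 5-gon: [(5.4972, 45.1171) (0, 48.4092) (0, 0) (10, 0) (10, 18.5563)]
5. shoelace: 400.4208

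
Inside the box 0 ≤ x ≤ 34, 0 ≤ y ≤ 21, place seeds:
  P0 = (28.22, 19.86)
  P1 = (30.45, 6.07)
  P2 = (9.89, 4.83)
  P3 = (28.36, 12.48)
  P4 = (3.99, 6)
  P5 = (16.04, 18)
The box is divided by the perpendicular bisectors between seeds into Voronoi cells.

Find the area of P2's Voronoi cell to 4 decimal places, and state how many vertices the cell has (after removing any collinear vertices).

Area of P2's cell: 143.1679 (5 vertices)

1. box [0,34]×[0,21]: [(0, 0) (34, 0) (34, 21) (0, 21)]
2. ⊥bis P2·P0 via (19.055,12.345): [(0, 0) (29.1775, 0) (11.9582, 21) (0, 21)]  |A|=431.9246
3. ⊥bis P2·P1 via (20.17,5.45): [(0, 0) (20.4987, 0) (19.8097, 11.4246) (11.9582, 21) (0, 21)]  |A|=382.3485
4. ⊥bis P2·P3 via (19.125,8.655): [(0, 0) (20.4987, 0) (20.1219, 6.2482) (16.1081, 15.9389) (11.9582, 21) (0, 21)]  |A|=373.4728
5. ⊥bis P2·P4 via (6.94,5.415): [(5.8662, 0) (20.4987, 0) (20.1219, 6.2482) (16.1081, 15.9389) (11.9582, 21) (10.0306, 21)]  |A|=206.5568
6. ⊥bis P2·P5 via (12.965,11.415): [(8.5396, 13.4815) (5.8662, 0) (20.4987, 0) (20.1219, 6.2482) (19.1848, 8.5105)]  |A|=143.1679
7. canonical 5-gon: [(8.5396, 13.4815) (5.8662, 0) (20.4987, 0) (20.1219, 6.2482) (19.1848, 8.5105)]
8. shoelace: 143.1679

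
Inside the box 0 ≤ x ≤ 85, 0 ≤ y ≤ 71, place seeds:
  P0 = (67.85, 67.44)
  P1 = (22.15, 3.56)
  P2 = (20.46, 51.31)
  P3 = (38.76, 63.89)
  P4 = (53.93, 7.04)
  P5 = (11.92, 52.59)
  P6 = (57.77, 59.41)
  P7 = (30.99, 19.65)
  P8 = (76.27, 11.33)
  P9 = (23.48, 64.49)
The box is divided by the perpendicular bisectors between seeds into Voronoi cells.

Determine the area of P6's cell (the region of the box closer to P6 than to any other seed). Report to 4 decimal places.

Area of P6's cell: 837.2948

1. box [0,85]×[0,71]: [(0, 0) (85, 0) (85, 71) (0, 71)]
2. ⊥bis P6·P0 via (62.81,63.425): [(0, 0) (85, 0) (85, 35.5701) (56.7756, 71) (0, 71)]  |A|=5535.0047
3. ⊥bis P6·P1 via (39.96,31.485): [(0, 56.9707) (85, 2.7594) (85, 35.5701) (56.7756, 71) (0, 71)]  |A|=2996.4763
4. ⊥bis P6·P2 via (39.115,55.36): [(44.9955, 28.2735) (85, 2.7594) (85, 35.5701) (56.7756, 71) (35.7196, 71)]  |A|=1917.7619
5. ⊥bis P6·P3 via (48.265,61.65): [(42.7916, 38.4248) (44.9955, 28.2735) (85, 2.7594) (85, 35.5701) (56.7756, 71) (50.4685, 71)]  |A|=1677.5376
6. ⊥bis P6·P4 via (55.85,33.225): [(42.7916, 38.4248) (43.7275, 34.1139) (85, 31.0876) (85, 35.5701) (56.7756, 71) (50.4685, 71)]  |A|=992.3045
7. ⊥bis P6·P5 via (34.845,56): [(42.7916, 38.4248) (43.7275, 34.1139) (85, 31.0876) (85, 35.5701) (56.7756, 71) (50.4685, 71)]  |A|=992.3045
8. ⊥bis P6·P7 via (44.38,39.53): [(43.234, 40.3019) (53.4833, 33.3985) (85, 31.0876) (85, 35.5701) (56.7756, 71) (50.4685, 71)]  |A|=960.4646
9. ⊥bis P6·P8 via (67.02,35.37): [(43.234, 40.3019) (53.4833, 33.3985) (60.5497, 32.8804) (80.9037, 40.7121) (56.7756, 71) (50.4685, 71)]  |A|=837.2948
10. ⊥bis P6·P9 via (40.625,61.95): [(43.234, 40.3019) (53.4833, 33.3985) (60.5497, 32.8804) (80.9037, 40.7121) (56.7756, 71) (50.4685, 71)]  |A|=837.2948
11. canonical 6-gon: [(43.234, 40.3019) (53.4833, 33.3985) (60.5497, 32.8804) (80.9037, 40.7121) (56.7756, 71) (50.4685, 71)]
12. shoelace: 837.2948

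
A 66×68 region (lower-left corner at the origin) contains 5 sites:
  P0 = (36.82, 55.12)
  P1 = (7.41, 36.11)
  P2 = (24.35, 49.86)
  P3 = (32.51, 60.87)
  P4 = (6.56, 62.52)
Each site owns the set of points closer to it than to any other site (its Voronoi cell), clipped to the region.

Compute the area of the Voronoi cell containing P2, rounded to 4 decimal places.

Area of P2's cell: 723.1487

1. box [0,66]×[0,68]: [(0, 0) (66, 0) (66, 68) (0, 68)]
2. ⊥bis P2·P0 via (30.585,52.49): [(0, 0) (52.7259, 0) (24.0427, 68) (0, 68)]  |A|=2610.1331
3. ⊥bis P2·P1 via (15.88,42.985): [(0, 62.5492) (50.7704, 0) (52.7259, 0) (24.0427, 68) (0, 68)]  |A|=1022.3095
4. ⊥bis P2·P3 via (28.43,55.365): [(0, 62.5492) (50.7704, 0) (52.7259, 0) (29.8008, 54.349) (11.382, 68) (0, 68)]  |A|=935.8942
5. ⊥bis P2·P4 via (15.455,56.19): [(10.6464, 49.4328) (50.7704, 0) (52.7259, 0) (29.8008, 54.349) (19.5509, 61.9457)]  |A|=723.1487
6. canonical 5-gon: [(10.6464, 49.4328) (50.7704, 0) (52.7259, 0) (29.8008, 54.349) (19.5509, 61.9457)]
7. shoelace: 723.1487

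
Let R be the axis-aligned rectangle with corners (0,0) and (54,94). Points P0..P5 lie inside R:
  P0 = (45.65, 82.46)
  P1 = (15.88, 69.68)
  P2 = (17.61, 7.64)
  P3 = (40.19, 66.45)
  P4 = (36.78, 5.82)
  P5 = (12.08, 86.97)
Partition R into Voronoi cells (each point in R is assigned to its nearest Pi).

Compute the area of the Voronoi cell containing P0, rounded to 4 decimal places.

1. box [0,54]×[0,94]: [(0, 0) (54, 0) (54, 94) (0, 94)]
2. ⊥bis P0·P1 via (30.765,76.07): [(54, 21.9459) (54, 94) (23.0678, 94)]  |A|=1114.3956
3. ⊥bis P0·P2 via (31.63,45.05): [(46.469, 39.4889) (54, 36.6665) (54, 94) (23.0678, 94)]  |A|=1058.965
4. ⊥bis P0·P3 via (42.92,74.455): [(29.4925, 79.0343) (54, 70.6763) (54, 94) (23.0678, 94)]  |A|=517.2643
5. ⊥bis P0·P4 via (41.215,44.14): [(29.4925, 79.0343) (54, 70.6763) (54, 94) (23.0678, 94)]  |A|=517.2643
6. ⊥bis P0·P5 via (28.865,84.715): [(28.4333, 81.5015) (29.4925, 79.0343) (54, 70.6763) (54, 94) (30.1124, 94)]  |A|=473.241
7. canonical 5-gon: [(28.4333, 81.5015) (29.4925, 79.0343) (54, 70.6763) (54, 94) (30.1124, 94)]
8. shoelace: 473.241

Area of P0's cell: 473.2410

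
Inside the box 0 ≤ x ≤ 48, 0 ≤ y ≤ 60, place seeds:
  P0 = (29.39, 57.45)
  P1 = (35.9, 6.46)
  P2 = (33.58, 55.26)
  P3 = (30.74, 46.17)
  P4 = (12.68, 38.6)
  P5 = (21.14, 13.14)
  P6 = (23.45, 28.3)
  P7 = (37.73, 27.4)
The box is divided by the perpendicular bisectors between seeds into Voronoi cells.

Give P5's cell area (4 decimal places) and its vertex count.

Area of P5's cell: 607.2134 (6 vertices)

1. box [0,48]×[0,60]: [(0, 0) (48, 0) (48, 60) (0, 60)]
2. ⊥bis P5·P0 via (25.265,35.295): [(0, 39.999) (0, 0) (48, 0) (48, 31.062)]  |A|=1705.4653
3. ⊥bis P5·P1 via (28.52,9.8): [(38.9087, 32.7547) (0, 39.999) (0, 0) (24.0848, 0)]  |A|=1172.6004
4. ⊥bis P5·P2 via (27.36,34.2): [(38.124, 31.0209) (20.9021, 36.1073) (0, 39.999) (0, 0) (24.0848, 0)]  |A|=1155.6749
5. ⊥bis P5·P3 via (25.94,29.655): [(36.1614, 26.6842) (0, 37.1943) (0, 0) (24.0848, 0)]  |A|=993.8404
6. ⊥bis P5·P4 via (16.91,25.87): [(36.1614, 26.6842) (27.1993, 29.289) (0, 20.251) (0, 0) (24.0848, 0)]  |A|=763.4176
7. ⊥bis P5·P6 via (22.295,20.72): [(32.7417, 19.1282) (7.977, 22.9017) (0, 20.251) (0, 0) (24.0848, 0)]  |A|=609.7478
8. ⊥bis P5·P7 via (29.435,20.27): [(31.9397, 17.3561) (30.066, 19.5359) (7.977, 22.9017) (0, 20.251) (0, 0) (24.0848, 0)]  |A|=607.2134
9. canonical 6-gon: [(31.9397, 17.3561) (30.066, 19.5359) (7.977, 22.9017) (0, 20.251) (0, 0) (24.0848, 0)]
10. shoelace: 607.2134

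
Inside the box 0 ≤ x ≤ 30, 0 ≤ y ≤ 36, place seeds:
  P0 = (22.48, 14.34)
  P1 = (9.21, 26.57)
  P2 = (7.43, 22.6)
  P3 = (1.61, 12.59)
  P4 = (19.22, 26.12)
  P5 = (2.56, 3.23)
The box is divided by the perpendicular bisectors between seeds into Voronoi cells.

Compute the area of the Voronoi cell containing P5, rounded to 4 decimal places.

1. box [0,30]×[0,36]: [(0, 0) (30, 0) (30, 36) (0, 36)]
2. ⊥bis P5·P0 via (12.52,8.785): [(0, 31.2331) (0, 0) (17.4197, 0)]  |A|=272.0351
3. ⊥bis P5·P1 via (5.885,14.9): [(9.7187, 13.8077) (0, 16.5767) (0, 0) (17.4197, 0)]  |A|=200.8149
4. ⊥bis P5·P2 via (4.995,12.915): [(11.0682, 11.3881) (0, 14.1708) (0, 0) (17.4197, 0)]  |A|=177.611
5. ⊥bis P5·P3 via (2.085,7.91): [(12.4228, 8.9592) (0, 7.6984) (0, 0) (17.4197, 0)]  |A|=125.8513
6. ⊥bis P5·P4 via (10.89,14.675): [(12.4228, 8.9592) (0, 7.6984) (0, 0) (17.4197, 0)]  |A|=125.8513
7. canonical 4-gon: [(12.4228, 8.9592) (0, 7.6984) (0, 0) (17.4197, 0)]
8. shoelace: 125.8513

Area of P5's cell: 125.8513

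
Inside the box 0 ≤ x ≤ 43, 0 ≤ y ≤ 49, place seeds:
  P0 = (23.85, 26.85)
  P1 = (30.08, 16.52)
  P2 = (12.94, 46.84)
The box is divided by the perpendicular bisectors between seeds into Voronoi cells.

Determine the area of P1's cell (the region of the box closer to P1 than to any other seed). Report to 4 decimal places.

1. box [0,43]×[0,49]: [(0, 0) (43, 0) (43, 49) (0, 49)]
2. ⊥bis P1·P0 via (26.965,21.685): [(0, 5.4225) (0, 0) (43, 0) (43, 31.3557)]  |A|=790.73
3. ⊥bis P1·P2 via (21.51,31.68): [(0, 5.4225) (0, 0) (43, 0) (43, 31.3557)]  |A|=790.73
4. canonical 4-gon: [(0, 5.4225) (0, 0) (43, 0) (43, 31.3557)]
5. shoelace: 790.73

Area of P1's cell: 790.7300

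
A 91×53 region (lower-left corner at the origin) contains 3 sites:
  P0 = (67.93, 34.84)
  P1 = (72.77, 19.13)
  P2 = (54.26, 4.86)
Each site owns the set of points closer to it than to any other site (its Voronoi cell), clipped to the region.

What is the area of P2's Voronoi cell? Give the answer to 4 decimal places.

Area of P2's cell: 2138.7807

1. box [0,91]×[0,53]: [(0, 0) (91, 0) (91, 53) (0, 53)]
2. ⊥bis P2·P0 via (61.095,19.85): [(0, 47.7075) (0, 0) (91, 0) (91, 6.2142)]  |A|=2453.4385
3. ⊥bis P2·P1 via (63.515,11.995): [(55.4885, 22.4064) (0, 47.7075) (0, 0) (72.7624, 0)]  |A|=2138.7807
4. canonical 4-gon: [(55.4885, 22.4064) (0, 47.7075) (0, 0) (72.7624, 0)]
5. shoelace: 2138.7807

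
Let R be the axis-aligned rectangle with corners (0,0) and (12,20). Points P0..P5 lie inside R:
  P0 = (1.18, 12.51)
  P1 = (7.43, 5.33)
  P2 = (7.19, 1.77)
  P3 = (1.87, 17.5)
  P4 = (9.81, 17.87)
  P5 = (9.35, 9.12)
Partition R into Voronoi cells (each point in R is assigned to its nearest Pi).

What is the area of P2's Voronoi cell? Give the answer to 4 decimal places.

1. box [0,12]×[0,20]: [(0, 0) (12, 0) (12, 20) (0, 20)]
2. ⊥bis P2·P0 via (4.185,7.14): [(0, 4.7981) (0, 0) (12, 0) (12, 11.5132)]  |A|=97.8679
3. ⊥bis P2·P1 via (7.31,3.55): [(0, 4.0428) (0, 0) (12, 0) (12, 3.2338)]  |A|=43.6598
4. ⊥bis P2·P3 via (4.53,9.635): [(0, 4.0428) (0, 0) (12, 0) (12, 3.2338)]  |A|=43.6598
5. ⊥bis P2·P4 via (8.5,9.82): [(0, 4.0428) (0, 0) (12, 0) (12, 3.2338)]  |A|=43.6598
6. ⊥bis P2·P5 via (8.27,5.445): [(0, 4.0428) (0, 0) (12, 0) (12, 3.2338)]  |A|=43.6598
7. canonical 4-gon: [(0, 4.0428) (0, 0) (12, 0) (12, 3.2338)]
8. shoelace: 43.6598

Area of P2's cell: 43.6598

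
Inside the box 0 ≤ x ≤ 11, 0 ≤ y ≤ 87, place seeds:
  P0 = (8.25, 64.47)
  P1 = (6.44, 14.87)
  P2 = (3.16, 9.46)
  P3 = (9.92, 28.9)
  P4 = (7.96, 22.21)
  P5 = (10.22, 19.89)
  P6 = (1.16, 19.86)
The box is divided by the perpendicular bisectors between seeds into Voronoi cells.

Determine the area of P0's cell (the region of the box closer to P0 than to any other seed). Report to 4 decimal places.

1. box [0,11]×[0,87]: [(0, 0) (11, 0) (11, 87) (0, 87)]
2. ⊥bis P0·P1 via (7.345,39.67): [(0, 39.938) (11, 39.5366) (11, 87) (0, 87)]  |A|=519.8894
3. ⊥bis P0·P2 via (5.705,36.965): [(0, 39.938) (11, 39.5366) (11, 87) (0, 87)]  |A|=519.8894
4. ⊥bis P0·P3 via (9.085,46.685): [(0, 46.2585) (11, 46.7749) (11, 87) (0, 87)]  |A|=445.3165
5. ⊥bis P0·P4 via (8.105,43.34): [(0, 46.2585) (11, 46.7749) (11, 87) (0, 87)]  |A|=445.3165
6. ⊥bis P0·P5 via (9.235,42.18): [(0, 46.2585) (11, 46.7749) (11, 87) (0, 87)]  |A|=445.3165
7. ⊥bis P0·P6 via (4.705,42.165): [(0, 46.2585) (11, 46.7749) (11, 87) (0, 87)]  |A|=445.3165
8. canonical 4-gon: [(0, 46.2585) (11, 46.7749) (11, 87) (0, 87)]
9. shoelace: 445.3165

Area of P0's cell: 445.3165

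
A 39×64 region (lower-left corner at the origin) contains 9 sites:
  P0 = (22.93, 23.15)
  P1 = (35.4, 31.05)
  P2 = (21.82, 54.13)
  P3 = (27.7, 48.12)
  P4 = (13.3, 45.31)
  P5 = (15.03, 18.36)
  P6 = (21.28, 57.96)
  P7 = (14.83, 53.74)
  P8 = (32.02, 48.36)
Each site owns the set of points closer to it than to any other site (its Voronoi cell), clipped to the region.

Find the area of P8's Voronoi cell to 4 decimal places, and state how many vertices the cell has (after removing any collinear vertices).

1. box [0,39]×[0,64]: [(0, 0) (39, 0) (39, 64) (0, 64)]
2. ⊥bis P8·P0 via (27.475,35.755): [(0, 45.6617) (39, 31.5994) (39, 64) (0, 64)]  |A|=989.4083
3. ⊥bis P8·P1 via (33.71,39.705): [(0, 45.6617) (22.5589, 37.5276) (39, 40.7379) (39, 64) (0, 64)]  |A|=914.2846
4. ⊥bis P8·P2 via (26.92,51.245): [(19.736, 38.5454) (22.5589, 37.5276) (39, 40.7379) (39, 64) (34.1353, 64)]  |A|=298.8721
5. ⊥bis P8·P3 via (29.86,48.24): [(29.4451, 55.7087) (30.3704, 39.0529) (39, 40.7379) (39, 64) (34.1353, 64)]  |A|=203.947
6. ⊥bis P8·P4 via (22.66,46.835): [(29.4451, 55.7087) (30.3704, 39.0529) (39, 40.7379) (39, 64) (34.1353, 64)]  |A|=203.947
7. ⊥bis P8·P5 via (23.525,33.36): [(29.4451, 55.7087) (30.3704, 39.0529) (39, 40.7379) (39, 64) (34.1353, 64)]  |A|=203.947
8. ⊥bis P8·P6 via (26.65,53.16): [(30.336, 57.2838) (29.4451, 55.7087) (30.3704, 39.0529) (39, 40.7379) (39, 64) (36.3394, 64)]  |A|=196.5456
9. ⊥bis P8·P7 via (23.425,51.05): [(30.336, 57.2838) (29.4451, 55.7087) (30.3704, 39.0529) (39, 40.7379) (39, 64) (36.3394, 64)]  |A|=196.5456
10. canonical 6-gon: [(30.336, 57.2838) (29.4451, 55.7087) (30.3704, 39.0529) (39, 40.7379) (39, 64) (36.3394, 64)]
11. shoelace: 196.5456

Area of P8's cell: 196.5456 (6 vertices)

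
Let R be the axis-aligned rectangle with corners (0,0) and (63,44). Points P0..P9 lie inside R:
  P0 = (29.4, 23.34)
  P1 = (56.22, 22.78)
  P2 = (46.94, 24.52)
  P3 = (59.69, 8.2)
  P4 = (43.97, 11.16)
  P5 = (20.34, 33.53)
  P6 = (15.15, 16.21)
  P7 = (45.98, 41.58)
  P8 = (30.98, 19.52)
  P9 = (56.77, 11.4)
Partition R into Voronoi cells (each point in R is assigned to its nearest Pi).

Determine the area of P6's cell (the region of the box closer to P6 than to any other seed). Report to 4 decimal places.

1. box [0,63]×[0,44]: [(0, 0) (63, 0) (63, 44) (0, 44)]
2. ⊥bis P6·P0 via (22.275,19.775): [(0, 0) (32.1694, 0) (10.154, 44) (0, 44)]  |A|=931.1156
3. ⊥bis P6·P1 via (35.685,19.495): [(0, 0) (32.1694, 0) (10.154, 44) (0, 44)]  |A|=931.1156
4. ⊥bis P6·P2 via (31.045,20.365): [(0, 0) (32.1694, 0) (10.154, 44) (0, 44)]  |A|=931.1156
5. ⊥bis P6·P3 via (37.42,12.205): [(0, 0) (32.1694, 0) (10.154, 44) (0, 44)]  |A|=931.1156
6. ⊥bis P6·P4 via (29.56,13.685): [(0, 0) (27.162, 0) (28.4608, 7.412) (10.154, 44) (0, 44)]  |A|=912.5581
7. ⊥bis P6·P5 via (17.745,24.87): [(0, 30.1874) (0, 0) (27.162, 0) (28.4608, 7.412) (20.0751, 24.1718)]  |A|=673.2454
8. ⊥bis P6·P7 via (30.565,28.895): [(0, 30.1874) (0, 0) (27.162, 0) (28.4608, 7.412) (20.0751, 24.1718)]  |A|=673.2454
9. ⊥bis P6·P8 via (23.065,17.865): [(0, 30.1874) (0, 0) (26.8005, 0) (22.9461, 18.4338) (20.0751, 24.1718)]  |A|=642.318
10. ⊥bis P6·P9 via (35.96,13.805): [(0, 30.1874) (0, 0) (26.8005, 0) (22.9461, 18.4338) (20.0751, 24.1718)]  |A|=642.318
11. canonical 5-gon: [(0, 30.1874) (0, 0) (26.8005, 0) (22.9461, 18.4338) (20.0751, 24.1718)]
12. shoelace: 642.318

Area of P6's cell: 642.3180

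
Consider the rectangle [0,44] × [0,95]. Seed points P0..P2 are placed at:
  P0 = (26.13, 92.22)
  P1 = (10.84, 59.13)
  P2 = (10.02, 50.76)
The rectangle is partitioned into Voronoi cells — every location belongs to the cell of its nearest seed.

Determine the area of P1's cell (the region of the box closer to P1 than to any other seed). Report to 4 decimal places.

Area of P1's cell: 890.5298

1. box [0,44]×[0,95]: [(0, 0) (44, 0) (44, 95) (0, 95)]
2. ⊥bis P1·P0 via (18.485,75.675): [(0, 84.2164) (0, 0) (44, 0) (44, 63.8852)]  |A|=3258.2358
3. ⊥bis P1·P2 via (10.43,54.945): [(0, 84.2164) (0, 55.9668) (44, 51.6562) (44, 63.8852)]  |A|=890.5298
4. canonical 4-gon: [(0, 84.2164) (0, 55.9668) (44, 51.6562) (44, 63.8852)]
5. shoelace: 890.5298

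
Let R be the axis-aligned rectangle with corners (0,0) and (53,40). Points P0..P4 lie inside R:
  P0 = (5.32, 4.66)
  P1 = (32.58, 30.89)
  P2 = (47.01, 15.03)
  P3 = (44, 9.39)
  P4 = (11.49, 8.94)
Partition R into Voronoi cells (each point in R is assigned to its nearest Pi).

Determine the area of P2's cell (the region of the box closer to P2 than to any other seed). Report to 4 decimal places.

Area of P2's cell: 248.1191

1. box [0,53]×[0,40]: [(0, 0) (53, 0) (53, 40) (0, 40)]
2. ⊥bis P2·P0 via (26.165,9.845): [(28.6139, 0) (53, 0) (53, 40) (18.6642, 40)]  |A|=1174.4385
3. ⊥bis P2·P1 via (39.795,22.96): [(26.0202, 10.4272) (28.6139, 0) (53, 0) (53, 34.9744)]  |A|=598.9405
4. ⊥bis P2·P3 via (45.505,12.21): [(34.459, 18.1051) (53, 8.21) (53, 34.9744)]  |A|=248.1191
5. ⊥bis P2·P4 via (29.25,11.985): [(34.459, 18.1051) (53, 8.21) (53, 34.9744)]  |A|=248.1191
6. canonical 3-gon: [(34.459, 18.1051) (53, 8.21) (53, 34.9744)]
7. shoelace: 248.1191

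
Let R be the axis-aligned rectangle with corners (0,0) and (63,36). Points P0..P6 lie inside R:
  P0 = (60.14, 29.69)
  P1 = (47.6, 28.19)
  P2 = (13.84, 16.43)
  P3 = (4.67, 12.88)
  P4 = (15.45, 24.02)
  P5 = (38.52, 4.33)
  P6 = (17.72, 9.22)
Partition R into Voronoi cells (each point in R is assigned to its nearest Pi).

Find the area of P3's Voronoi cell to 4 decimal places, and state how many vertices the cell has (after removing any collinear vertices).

1. box [0,63]×[0,36]: [(0, 0) (63, 0) (63, 36) (0, 36)]
2. ⊥bis P3·P0 via (32.405,21.285): [(0, 0) (38.8553, 0) (27.9457, 36) (0, 36)]  |A|=1202.4183
3. ⊥bis P3·P1 via (26.135,20.535): [(0, 0) (33.4583, 0) (20.6198, 36) (0, 36)]  |A|=973.4058
4. ⊥bis P3·P2 via (9.255,14.655): [(0, 0) (14.9284, 0) (0.9917, 36) (0, 36)]  |A|=286.5616
5. ⊥bis P3·P4 via (10.06,18.45): [(0, 28.1849) (0, 0) (14.9284, 0) (6.4235, 21.9689)]  |A|=254.5042
6. ⊥bis P3·P5 via (21.595,8.605): [(0, 28.1849) (0, 0) (14.9284, 0) (6.4235, 21.9689)]  |A|=254.5042
7. ⊥bis P3·P6 via (11.195,11.05): [(0, 28.1849) (0, 0) (8.0959, 0) (10.9663, 10.2345) (6.4235, 21.9689)]  |A|=219.5404
8. canonical 5-gon: [(0, 28.1849) (0, 0) (8.0959, 0) (10.9663, 10.2345) (6.4235, 21.9689)]
9. shoelace: 219.5404

Area of P3's cell: 219.5404 (5 vertices)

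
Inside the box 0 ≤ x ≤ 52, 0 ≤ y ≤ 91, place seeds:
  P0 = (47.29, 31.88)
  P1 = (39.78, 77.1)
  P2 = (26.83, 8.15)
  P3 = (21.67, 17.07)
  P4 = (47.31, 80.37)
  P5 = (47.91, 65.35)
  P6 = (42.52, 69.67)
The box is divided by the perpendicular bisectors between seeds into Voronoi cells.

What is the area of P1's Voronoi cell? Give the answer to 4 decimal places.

Area of P1's cell: 1049.2863

1. box [0,52]×[0,91]: [(0, 0) (52, 0) (52, 91) (0, 91)]
2. ⊥bis P1·P0 via (43.535,54.49): [(0, 47.2598) (52, 55.8958) (52, 91) (0, 91)]  |A|=2049.9523
3. ⊥bis P1·P2 via (33.305,42.625): [(0, 48.8803) (4.5788, 48.0203) (52, 55.8958) (52, 91) (0, 91)]  |A|=2046.2425
4. ⊥bis P1·P3 via (30.725,47.085): [(0, 56.3542) (19.4424, 50.4888) (52, 55.8958) (52, 91) (0, 91)]  |A|=1961.5444
5. ⊥bis P1·P4 via (43.545,78.735): [(0, 56.3542) (19.4424, 50.4888) (52, 55.8958) (52, 59.2652) (38.2188, 91) (0, 91)]  |A|=1742.8722
6. ⊥bis P1·P5 via (43.845,71.225): [(0, 56.3542) (15.5659, 51.6582) (46.1221, 72.8006) (38.2188, 91) (0, 91)]  |A|=1383.0433
7. ⊥bis P1·P6 via (41.15,73.385): [(0, 58.2099) (45.217, 74.8848) (38.2188, 91) (0, 91)]  |A|=1049.2863
8. canonical 4-gon: [(0, 58.2099) (45.217, 74.8848) (38.2188, 91) (0, 91)]
9. shoelace: 1049.2863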